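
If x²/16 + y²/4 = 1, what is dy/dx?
Differentiate the relation implicitly: treat y = y(x) and apply the chain rule, so every y-derivative picks up a y' = dy/dx factor.

With everything moved to the left-hand side, differentiate term by term:
  d/dx[x^2/16] = x/8
  d/dx[y^2/4] = y·y'/2
  d/dx[-1] = 0

Separating the contributions that come from x directly and those that come through y:
  without y':      x/8
  multiplying y':  y/2

so (x/8) + (y/2)·y' = 0, and therefore
  dy/dx = -(x/8)/(y/2) = -x/(4y)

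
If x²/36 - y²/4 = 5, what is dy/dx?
Differentiate both sides with respect to x, treating y as y(x). By the chain rule, any term containing y contributes a factor of y' = dy/dx when we differentiate it.

Move every term to one side and write the relation as F(x, y) = 0. Term by term,
  d/dx[x^2/36] = x/18
  d/dx[-y^2/4] = -y·y'/2
  d/dx[-5] = 0

The pieces without y' make up ∂F/∂x and the coefficient of y' is ∂F/∂y:
  ∂F/∂x = x/18,
  ∂F/∂y = -y/2.

Since d/dx[F] = ∂F/∂x + (∂F/∂y)·y' = 0, solve for y':
  (∂F/∂y)·y' = -∂F/∂x
  dy/dx = -(∂F/∂x)/(∂F/∂y) = -(x/18)/(-y/2) = x/(9y)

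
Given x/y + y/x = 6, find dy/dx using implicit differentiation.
Differentiate both sides with respect to x, treating y as y(x). By the chain rule, any term containing y contributes a factor of y' = dy/dx when we differentiate it.

Move every term to one side and write the relation as F(x, y) = 0. Term by term,
  d/dx[x/y] = -x·y'/y^2 + 1/y
  d/dx[y/x] = y'/x - y/x^2
  d/dx[-6] = 0

The pieces without y' make up ∂F/∂x and the coefficient of y' is ∂F/∂y:
  ∂F/∂x = 1/y - y/x^2,
  ∂F/∂y = -x/y^2 + 1/x.

Since d/dx[F] = ∂F/∂x + (∂F/∂y)·y' = 0, solve for y':
  (∂F/∂y)·y' = -∂F/∂x
  dy/dx = -(∂F/∂x)/(∂F/∂y) = -(1/y - y/x^2)/(-x/y^2 + 1/x)
        = -((x - y)(x + y)/(x^2y))/(-(x - y)(x + y)/(xy^2)) = y/x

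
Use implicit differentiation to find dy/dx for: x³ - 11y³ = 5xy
Differentiate both sides with respect to x, treating y as y(x). By the chain rule, any term containing y contributes a factor of y' = dy/dx when we differentiate it.

Move every term to one side and write the relation as F(x, y) = 0. Term by term,
  d/dx[x^3] = 3x^2
  d/dx[-5xy] = -5x·y' - 5y
  d/dx[-11y^3] = -33y^2·y'

The pieces without y' make up ∂F/∂x and the coefficient of y' is ∂F/∂y:
  ∂F/∂x = 3x^2 - 5y,
  ∂F/∂y = -5x - 33y^2.

Since d/dx[F] = ∂F/∂x + (∂F/∂y)·y' = 0, solve for y':
  (∂F/∂y)·y' = -∂F/∂x
  dy/dx = -(∂F/∂x)/(∂F/∂y) = -(3x^2 - 5y)/(-5x - 33y^2) = (3x^2 - 5y)/(5x + 33y^2)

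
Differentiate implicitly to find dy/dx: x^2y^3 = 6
Differentiate both sides with respect to x, treating y as y(x). By the chain rule, any term containing y contributes a factor of y' = dy/dx when we differentiate it.

Move every term to one side and write the relation as F(x, y) = 0. Term by term,
  d/dx[x^2y^3] = 3x^2y^2·y' + 2xy^3
  d/dx[-6] = 0

The pieces without y' make up ∂F/∂x and the coefficient of y' is ∂F/∂y:
  ∂F/∂x = 2xy^3,
  ∂F/∂y = 3x^2y^2.

Since d/dx[F] = ∂F/∂x + (∂F/∂y)·y' = 0, solve for y':
  (∂F/∂y)·y' = -∂F/∂x
  dy/dx = -(∂F/∂x)/(∂F/∂y) = -(2xy^3)/(3x^2y^2) = -2y/(3x)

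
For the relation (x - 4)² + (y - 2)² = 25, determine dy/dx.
Apply d/dx to both sides, remembering that y depends on x. Each occurrence of y therefore brings in a y' = dy/dx via the chain rule.

With F(x, y) equal to the left-hand side minus the right, differentiate F term by term:
  d/dx[(x - 4)^2] = 2x - 8
  d/dx[(y - 2)^2] = 2·y'(y - 2)
  d/dx[-25] = 0
Adding these up, d/dx[F] = 0 becomes
  (2x - 8) + (2y - 4)·y' = 0,
so isolating y',
  dy/dx = -(2x - 8)/(2y - 4) = (4 - x)/(y - 2)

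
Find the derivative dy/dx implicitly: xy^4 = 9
Differentiate both sides with respect to x, treating y as y(x). By the chain rule, any term containing y contributes a factor of y' = dy/dx when we differentiate it.

Move every term to one side and write the relation as F(x, y) = 0. Term by term,
  d/dx[xy^4] = 4xy^3·y' + y^4
  d/dx[-9] = 0

The pieces without y' make up ∂F/∂x and the coefficient of y' is ∂F/∂y:
  ∂F/∂x = y^4,
  ∂F/∂y = 4xy^3.

Since d/dx[F] = ∂F/∂x + (∂F/∂y)·y' = 0, solve for y':
  (∂F/∂y)·y' = -∂F/∂x
  dy/dx = -(∂F/∂x)/(∂F/∂y) = -(y^4)/(4xy^3) = -y/(4x)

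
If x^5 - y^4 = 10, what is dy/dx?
Apply d/dx to both sides, remembering that y depends on x. Each occurrence of y therefore brings in a y' = dy/dx via the chain rule.

With F(x, y) equal to the left-hand side minus the right, differentiate F term by term:
  d/dx[x^5] = 5x^4
  d/dx[-y^4] = -4y^3·y'
  d/dx[-10] = 0
Adding these up, d/dx[F] = 0 becomes
  (5x^4) + (-4y^3)·y' = 0,
so isolating y',
  dy/dx = -(5x^4)/(-4y^3) = 5x^4/(4y^3)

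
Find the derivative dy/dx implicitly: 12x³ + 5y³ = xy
Take d/dx of both sides. Since y is implicitly a function of x, the chain rule attaches a y' = dy/dx factor whenever we differentiate through y.

Set F(x, y) = (left side) − (right side), so the curve is F = 0. Differentiating each term of F:
  d/dx[12x^3] = 36x^2
  d/dx[-xy] = -x·y' - y
  d/dx[5y^3] = 15y^2·y'

Collecting, the y'-free part is the partial derivative in x and the y' coefficient is the partial derivative in y:
  ∂F/∂x = 36x^2 - y
  ∂F/∂y = -x + 15y^2

so d/dx[F(x, y(x))] = ∂F/∂x + (∂F/∂y)·y' = 0. Rearranging,
  dy/dx = -(∂F/∂x)/(∂F/∂y) = -(36x^2 - y)/(-x + 15y^2) = (36x^2 - y)/(x - 15y^2)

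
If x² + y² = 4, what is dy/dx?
Apply d/dx to both sides, remembering that y depends on x. Each occurrence of y therefore brings in a y' = dy/dx via the chain rule.

With F(x, y) equal to the left-hand side minus the right, differentiate F term by term:
  d/dx[x^2] = 2x
  d/dx[y^2] = 2y·y'
  d/dx[-4] = 0
Adding these up, d/dx[F] = 0 becomes
  (2x) + (2y)·y' = 0,
so isolating y',
  dy/dx = -(2x)/(2y) = -x/y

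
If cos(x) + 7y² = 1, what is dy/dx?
Take d/dx of both sides. Since y is implicitly a function of x, the chain rule attaches a y' = dy/dx factor whenever we differentiate through y.

Set F(x, y) = (left side) − (right side), so the curve is F = 0. Differentiating each term of F:
  d/dx[7y^2] = 14y·y'
  d/dx[cos(x)] = -sin(x)
  d/dx[-1] = 0

Collecting, the y'-free part is the partial derivative in x and the y' coefficient is the partial derivative in y:
  ∂F/∂x = -sin(x)
  ∂F/∂y = 14y

so d/dx[F(x, y(x))] = ∂F/∂x + (∂F/∂y)·y' = 0. Rearranging,
  dy/dx = -(∂F/∂x)/(∂F/∂y) = -(-sin(x))/(14y) = sin(x)/(14y)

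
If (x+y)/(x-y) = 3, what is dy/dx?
Differentiate both sides with respect to x, treating y as y(x). By the chain rule, any term containing y contributes a factor of y' = dy/dx when we differentiate it.

Move every term to one side and write the relation as F(x, y) = 0. Term by term,
  d/dx[(x + y)/(x - y)] = (y' + 1)/(x - y) + (x + y)(y' - 1)/(x - y)^2
  d/dx[-3] = 0

The pieces without y' make up ∂F/∂x and the coefficient of y' is ∂F/∂y:
  ∂F/∂x = 1/(x - y) - (x + y)/(x - y)^2,
  ∂F/∂y = 1/(x - y) + (x + y)/(x - y)^2.

Since d/dx[F] = ∂F/∂x + (∂F/∂y)·y' = 0, solve for y':
  (∂F/∂y)·y' = -∂F/∂x
  dy/dx = -(∂F/∂x)/(∂F/∂y) = -(1/(x - y) - (x + y)/(x - y)^2)/(1/(x - y) + (x + y)/(x - y)^2)
        = -(-2y/(x - y)^2)/(2x/(x - y)^2) = y/x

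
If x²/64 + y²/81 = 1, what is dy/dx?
Apply d/dx to both sides, remembering that y depends on x. Each occurrence of y therefore brings in a y' = dy/dx via the chain rule.

With F(x, y) equal to the left-hand side minus the right, differentiate F term by term:
  d/dx[x^2/64] = x/32
  d/dx[y^2/81] = 2y·y'/81
  d/dx[-1] = 0
Adding these up, d/dx[F] = 0 becomes
  (x/32) + (2y/81)·y' = 0,
so isolating y',
  dy/dx = -(x/32)/(2y/81) = -81x/(64y)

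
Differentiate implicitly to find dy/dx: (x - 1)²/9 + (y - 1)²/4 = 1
Apply d/dx to both sides, remembering that y depends on x. Each occurrence of y therefore brings in a y' = dy/dx via the chain rule.

With F(x, y) equal to the left-hand side minus the right, differentiate F term by term:
  d/dx[(x - 1)^2/9] = 2x/9 - 2/9
  d/dx[(y - 1)^2/4] = y'(y - 1)/2
  d/dx[-1] = 0
Adding these up, d/dx[F] = 0 becomes
  (2x/9 - 2/9) + (y/2 - 1/2)·y' = 0,
so isolating y',
  dy/dx = -(2x/9 - 2/9)/(y/2 - 1/2)
        = -(2(x - 1)/9)/((y - 1)/2) = 4(1 - x)/(9(y - 1))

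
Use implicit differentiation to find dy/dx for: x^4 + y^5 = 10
Differentiate the relation implicitly: treat y = y(x) and apply the chain rule, so every y-derivative picks up a y' = dy/dx factor.

With everything moved to the left-hand side, differentiate term by term:
  d/dx[x^4] = 4x^3
  d/dx[y^5] = 5y^4·y'
  d/dx[-10] = 0

Separating the contributions that come from x directly and those that come through y:
  without y':      4x^3
  multiplying y':  5y^4

so (4x^3) + (5y^4)·y' = 0, and therefore
  dy/dx = -(4x^3)/(5y^4) = -4x^3/(5y^4)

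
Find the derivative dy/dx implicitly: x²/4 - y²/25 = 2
Differentiate the relation implicitly: treat y = y(x) and apply the chain rule, so every y-derivative picks up a y' = dy/dx factor.

With everything moved to the left-hand side, differentiate term by term:
  d/dx[x^2/4] = x/2
  d/dx[-y^2/25] = -2y·y'/25
  d/dx[-2] = 0

Separating the contributions that come from x directly and those that come through y:
  without y':      x/2
  multiplying y':  -2y/25

so (x/2) + (-2y/25)·y' = 0, and therefore
  dy/dx = -(x/2)/(-2y/25) = 25x/(4y)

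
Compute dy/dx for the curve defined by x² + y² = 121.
Take d/dx of both sides. Since y is implicitly a function of x, the chain rule attaches a y' = dy/dx factor whenever we differentiate through y.

Set F(x, y) = (left side) − (right side), so the curve is F = 0. Differentiating each term of F:
  d/dx[x^2] = 2x
  d/dx[y^2] = 2y·y'
  d/dx[-121] = 0

Collecting, the y'-free part is the partial derivative in x and the y' coefficient is the partial derivative in y:
  ∂F/∂x = 2x
  ∂F/∂y = 2y

so d/dx[F(x, y(x))] = ∂F/∂x + (∂F/∂y)·y' = 0. Rearranging,
  dy/dx = -(∂F/∂x)/(∂F/∂y) = -(2x)/(2y) = -x/y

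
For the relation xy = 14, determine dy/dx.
Apply d/dx to both sides, remembering that y depends on x. Each occurrence of y therefore brings in a y' = dy/dx via the chain rule.

With F(x, y) equal to the left-hand side minus the right, differentiate F term by term:
  d/dx[xy] = x·y' + y
  d/dx[-14] = 0
Adding these up, d/dx[F] = 0 becomes
  (y) + (x)·y' = 0,
so isolating y',
  dy/dx = -(y)/(x) = -y/x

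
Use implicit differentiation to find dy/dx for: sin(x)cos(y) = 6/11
Differentiate the relation implicitly: treat y = y(x) and apply the chain rule, so every y-derivative picks up a y' = dy/dx factor.

With everything moved to the left-hand side, differentiate term by term:
  d/dx[sin(x)·cos(y)] = -y'·sin(x)·sin(y) + cos(x)·cos(y)
  d/dx[-6/11] = 0

Separating the contributions that come from x directly and those that come through y:
  without y':      cos(x)·cos(y)
  multiplying y':  -sin(x)·sin(y)

so (cos(x)·cos(y)) + (-sin(x)·sin(y))·y' = 0, and therefore
  dy/dx = -(cos(x)·cos(y))/(-sin(x)·sin(y)) = 1/(tan(x)·tan(y))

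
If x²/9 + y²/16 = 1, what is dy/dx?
Take d/dx of both sides. Since y is implicitly a function of x, the chain rule attaches a y' = dy/dx factor whenever we differentiate through y.

Set F(x, y) = (left side) − (right side), so the curve is F = 0. Differentiating each term of F:
  d/dx[x^2/9] = 2x/9
  d/dx[y^2/16] = y·y'/8
  d/dx[-1] = 0

Collecting, the y'-free part is the partial derivative in x and the y' coefficient is the partial derivative in y:
  ∂F/∂x = 2x/9
  ∂F/∂y = y/8

so d/dx[F(x, y(x))] = ∂F/∂x + (∂F/∂y)·y' = 0. Rearranging,
  dy/dx = -(∂F/∂x)/(∂F/∂y) = -(2x/9)/(y/8) = -16x/(9y)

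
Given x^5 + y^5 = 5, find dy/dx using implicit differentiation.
Differentiate the relation implicitly: treat y = y(x) and apply the chain rule, so every y-derivative picks up a y' = dy/dx factor.

With everything moved to the left-hand side, differentiate term by term:
  d/dx[x^5] = 5x^4
  d/dx[y^5] = 5y^4·y'
  d/dx[-5] = 0

Separating the contributions that come from x directly and those that come through y:
  without y':      5x^4
  multiplying y':  5y^4

so (5x^4) + (5y^4)·y' = 0, and therefore
  dy/dx = -(5x^4)/(5y^4) = -x^4/y^4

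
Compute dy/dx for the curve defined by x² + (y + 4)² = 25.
Take d/dx of both sides. Since y is implicitly a function of x, the chain rule attaches a y' = dy/dx factor whenever we differentiate through y.

Set F(x, y) = (left side) − (right side), so the curve is F = 0. Differentiating each term of F:
  d/dx[x^2] = 2x
  d/dx[(y + 4)^2] = 2·y'(y + 4)
  d/dx[-25] = 0

Collecting, the y'-free part is the partial derivative in x and the y' coefficient is the partial derivative in y:
  ∂F/∂x = 2x
  ∂F/∂y = 2y + 8

so d/dx[F(x, y(x))] = ∂F/∂x + (∂F/∂y)·y' = 0. Rearranging,
  dy/dx = -(∂F/∂x)/(∂F/∂y) = -(2x)/(2y + 8) = -x/(y + 4)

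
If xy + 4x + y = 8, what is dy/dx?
Apply d/dx to both sides, remembering that y depends on x. Each occurrence of y therefore brings in a y' = dy/dx via the chain rule.

With F(x, y) equal to the left-hand side minus the right, differentiate F term by term:
  d/dx[xy] = x·y' + y
  d/dx[4x] = 4
  d/dx[y] = y'
  d/dx[-8] = 0
Adding these up, d/dx[F] = 0 becomes
  (y + 4) + (x + 1)·y' = 0,
so isolating y',
  dy/dx = -(y + 4)/(x + 1) = (-y - 4)/(x + 1)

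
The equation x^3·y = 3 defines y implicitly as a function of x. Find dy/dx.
Differentiate the relation implicitly: treat y = y(x) and apply the chain rule, so every y-derivative picks up a y' = dy/dx factor.

With everything moved to the left-hand side, differentiate term by term:
  d/dx[x^3y] = x^3·y' + 3x^2y
  d/dx[-3] = 0

Separating the contributions that come from x directly and those that come through y:
  without y':      3x^2y
  multiplying y':  x^3

so (3x^2y) + (x^3)·y' = 0, and therefore
  dy/dx = -(3x^2y)/(x^3) = -3y/x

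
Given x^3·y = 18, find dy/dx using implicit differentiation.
Apply d/dx to both sides, remembering that y depends on x. Each occurrence of y therefore brings in a y' = dy/dx via the chain rule.

With F(x, y) equal to the left-hand side minus the right, differentiate F term by term:
  d/dx[x^3y] = x^3·y' + 3x^2y
  d/dx[-18] = 0
Adding these up, d/dx[F] = 0 becomes
  (3x^2y) + (x^3)·y' = 0,
so isolating y',
  dy/dx = -(3x^2y)/(x^3) = -3y/x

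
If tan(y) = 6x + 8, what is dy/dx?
Take d/dx of both sides. Since y is implicitly a function of x, the chain rule attaches a y' = dy/dx factor whenever we differentiate through y.

Set F(x, y) = (left side) − (right side), so the curve is F = 0. Differentiating each term of F:
  d/dx[-6x] = -6
  d/dx[tan(y)] = y'(tan(y)^2 + 1)
  d/dx[-8] = 0

Collecting, the y'-free part is the partial derivative in x and the y' coefficient is the partial derivative in y:
  ∂F/∂x = -6
  ∂F/∂y = tan(y)^2 + 1

so d/dx[F(x, y(x))] = ∂F/∂x + (∂F/∂y)·y' = 0. Rearranging,
  dy/dx = -(∂F/∂x)/(∂F/∂y) = -(-6)/(tan(y)^2 + 1) = 6cos(y)^2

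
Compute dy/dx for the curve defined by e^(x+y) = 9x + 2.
Differentiate both sides with respect to x, treating y as y(x). By the chain rule, any term containing y contributes a factor of y' = dy/dx when we differentiate it.

Move every term to one side and write the relation as F(x, y) = 0. Term by term,
  d/dx[-9x] = -9
  d/dx[e^(x + y)] = (y' + 1)·e^(x + y)
  d/dx[-2] = 0

The pieces without y' make up ∂F/∂x and the coefficient of y' is ∂F/∂y:
  ∂F/∂x = e^(x + y) - 9,
  ∂F/∂y = e^(x + y).

Since d/dx[F] = ∂F/∂x + (∂F/∂y)·y' = 0, solve for y':
  (∂F/∂y)·y' = -∂F/∂x
  dy/dx = -(∂F/∂x)/(∂F/∂y) = -(e^(x + y) - 9)/(e^(x + y)) = 9e^(-x - y) - 1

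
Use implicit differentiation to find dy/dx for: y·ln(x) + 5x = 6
Differentiate the relation implicitly: treat y = y(x) and apply the chain rule, so every y-derivative picks up a y' = dy/dx factor.

With everything moved to the left-hand side, differentiate term by term:
  d/dx[5x] = 5
  d/dx[y·ln(x)] = y'·ln(x) + y/x
  d/dx[-6] = 0

Separating the contributions that come from x directly and those that come through y:
  without y':      5 + y/x
  multiplying y':  ln(x)

so (5 + y/x) + (ln(x))·y' = 0, and therefore
  dy/dx = -(5 + y/x)/(ln(x))
        = -((5x + y)/x)/(ln(x)) = (-5x - y)/(x·ln(x))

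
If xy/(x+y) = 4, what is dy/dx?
Differentiate both sides with respect to x, treating y as y(x). By the chain rule, any term containing y contributes a factor of y' = dy/dx when we differentiate it.

Move every term to one side and write the relation as F(x, y) = 0. Term by term,
  d/dx[xy/(x + y)] = xy(-y' - 1)/(x + y)^2 + x·y'/(x + y) + y/(x + y)
  d/dx[-4] = 0

The pieces without y' make up ∂F/∂x and the coefficient of y' is ∂F/∂y:
  ∂F/∂x = -xy/(x + y)^2 + y/(x + y),
  ∂F/∂y = -xy/(x + y)^2 + x/(x + y).

Since d/dx[F] = ∂F/∂x + (∂F/∂y)·y' = 0, solve for y':
  (∂F/∂y)·y' = -∂F/∂x
  dy/dx = -(∂F/∂x)/(∂F/∂y) = -(-xy/(x + y)^2 + y/(x + y))/(-xy/(x + y)^2 + x/(x + y))
        = -(y^2/(x + y)^2)/(x^2/(x + y)^2) = -y^2/x^2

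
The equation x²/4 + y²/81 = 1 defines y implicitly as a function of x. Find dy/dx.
Differentiate both sides with respect to x, treating y as y(x). By the chain rule, any term containing y contributes a factor of y' = dy/dx when we differentiate it.

Move every term to one side and write the relation as F(x, y) = 0. Term by term,
  d/dx[x^2/4] = x/2
  d/dx[y^2/81] = 2y·y'/81
  d/dx[-1] = 0

The pieces without y' make up ∂F/∂x and the coefficient of y' is ∂F/∂y:
  ∂F/∂x = x/2,
  ∂F/∂y = 2y/81.

Since d/dx[F] = ∂F/∂x + (∂F/∂y)·y' = 0, solve for y':
  (∂F/∂y)·y' = -∂F/∂x
  dy/dx = -(∂F/∂x)/(∂F/∂y) = -(x/2)/(2y/81) = -81x/(4y)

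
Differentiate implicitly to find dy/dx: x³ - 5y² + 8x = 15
Apply d/dx to both sides, remembering that y depends on x. Each occurrence of y therefore brings in a y' = dy/dx via the chain rule.

With F(x, y) equal to the left-hand side minus the right, differentiate F term by term:
  d/dx[x^3] = 3x^2
  d/dx[8x] = 8
  d/dx[-5y^2] = -10y·y'
  d/dx[-15] = 0
Adding these up, d/dx[F] = 0 becomes
  (3x^2 + 8) + (-10y)·y' = 0,
so isolating y',
  dy/dx = -(3x^2 + 8)/(-10y) = (3x^2 + 8)/(10y)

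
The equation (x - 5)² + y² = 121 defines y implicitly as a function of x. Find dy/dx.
Apply d/dx to both sides, remembering that y depends on x. Each occurrence of y therefore brings in a y' = dy/dx via the chain rule.

With F(x, y) equal to the left-hand side minus the right, differentiate F term by term:
  d/dx[y^2] = 2y·y'
  d/dx[(x - 5)^2] = 2x - 10
  d/dx[-121] = 0
Adding these up, d/dx[F] = 0 becomes
  (2x - 10) + (2y)·y' = 0,
so isolating y',
  dy/dx = -(2x - 10)/(2y) = (5 - x)/y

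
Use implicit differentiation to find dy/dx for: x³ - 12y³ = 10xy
Apply d/dx to both sides, remembering that y depends on x. Each occurrence of y therefore brings in a y' = dy/dx via the chain rule.

With F(x, y) equal to the left-hand side minus the right, differentiate F term by term:
  d/dx[x^3] = 3x^2
  d/dx[-10xy] = -10x·y' - 10y
  d/dx[-12y^3] = -36y^2·y'
Adding these up, d/dx[F] = 0 becomes
  (3x^2 - 10y) + (-10x - 36y^2)·y' = 0,
so isolating y',
  dy/dx = -(3x^2 - 10y)/(-10x - 36y^2) = (3x^2 - 10y)/(2(5x + 18y^2))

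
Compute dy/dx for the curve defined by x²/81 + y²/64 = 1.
Differentiate the relation implicitly: treat y = y(x) and apply the chain rule, so every y-derivative picks up a y' = dy/dx factor.

With everything moved to the left-hand side, differentiate term by term:
  d/dx[x^2/81] = 2x/81
  d/dx[y^2/64] = y·y'/32
  d/dx[-1] = 0

Separating the contributions that come from x directly and those that come through y:
  without y':      2x/81
  multiplying y':  y/32

so (2x/81) + (y/32)·y' = 0, and therefore
  dy/dx = -(2x/81)/(y/32) = -64x/(81y)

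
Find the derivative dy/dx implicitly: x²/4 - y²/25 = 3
Differentiate the relation implicitly: treat y = y(x) and apply the chain rule, so every y-derivative picks up a y' = dy/dx factor.

With everything moved to the left-hand side, differentiate term by term:
  d/dx[x^2/4] = x/2
  d/dx[-y^2/25] = -2y·y'/25
  d/dx[-3] = 0

Separating the contributions that come from x directly and those that come through y:
  without y':      x/2
  multiplying y':  -2y/25

so (x/2) + (-2y/25)·y' = 0, and therefore
  dy/dx = -(x/2)/(-2y/25) = 25x/(4y)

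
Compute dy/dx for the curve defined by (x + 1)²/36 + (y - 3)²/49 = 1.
Differentiate both sides with respect to x, treating y as y(x). By the chain rule, any term containing y contributes a factor of y' = dy/dx when we differentiate it.

Move every term to one side and write the relation as F(x, y) = 0. Term by term,
  d/dx[(x + 1)^2/36] = x/18 + 1/18
  d/dx[(y - 3)^2/49] = 2·y'(y - 3)/49
  d/dx[-1] = 0

The pieces without y' make up ∂F/∂x and the coefficient of y' is ∂F/∂y:
  ∂F/∂x = x/18 + 1/18,
  ∂F/∂y = 2y/49 - 6/49.

Since d/dx[F] = ∂F/∂x + (∂F/∂y)·y' = 0, solve for y':
  (∂F/∂y)·y' = -∂F/∂x
  dy/dx = -(∂F/∂x)/(∂F/∂y) = -(x/18 + 1/18)/(2y/49 - 6/49)
        = -((x + 1)/18)/(2(y - 3)/49) = 49(-x - 1)/(36(y - 3))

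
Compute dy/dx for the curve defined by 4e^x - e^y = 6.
Differentiate both sides with respect to x, treating y as y(x). By the chain rule, any term containing y contributes a factor of y' = dy/dx when we differentiate it.

Move every term to one side and write the relation as F(x, y) = 0. Term by term,
  d/dx[4e^(x)] = 4e^(x)
  d/dx[-e^(y)] = -y'·e^(y)
  d/dx[-6] = 0

The pieces without y' make up ∂F/∂x and the coefficient of y' is ∂F/∂y:
  ∂F/∂x = 4e^(x),
  ∂F/∂y = -e^(y).

Since d/dx[F] = ∂F/∂x + (∂F/∂y)·y' = 0, solve for y':
  (∂F/∂y)·y' = -∂F/∂x
  dy/dx = -(∂F/∂x)/(∂F/∂y) = -(4e^(x))/(-e^(y)) = 4e^(x - y)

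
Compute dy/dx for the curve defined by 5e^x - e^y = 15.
Apply d/dx to both sides, remembering that y depends on x. Each occurrence of y therefore brings in a y' = dy/dx via the chain rule.

With F(x, y) equal to the left-hand side minus the right, differentiate F term by term:
  d/dx[5e^(x)] = 5e^(x)
  d/dx[-e^(y)] = -y'·e^(y)
  d/dx[-15] = 0
Adding these up, d/dx[F] = 0 becomes
  (5e^(x)) + (-e^(y))·y' = 0,
so isolating y',
  dy/dx = -(5e^(x))/(-e^(y)) = 5e^(x - y)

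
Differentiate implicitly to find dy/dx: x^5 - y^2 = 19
Take d/dx of both sides. Since y is implicitly a function of x, the chain rule attaches a y' = dy/dx factor whenever we differentiate through y.

Set F(x, y) = (left side) − (right side), so the curve is F = 0. Differentiating each term of F:
  d/dx[x^5] = 5x^4
  d/dx[-y^2] = -2y·y'
  d/dx[-19] = 0

Collecting, the y'-free part is the partial derivative in x and the y' coefficient is the partial derivative in y:
  ∂F/∂x = 5x^4
  ∂F/∂y = -2y

so d/dx[F(x, y(x))] = ∂F/∂x + (∂F/∂y)·y' = 0. Rearranging,
  dy/dx = -(∂F/∂x)/(∂F/∂y) = -(5x^4)/(-2y) = 5x^4/(2y)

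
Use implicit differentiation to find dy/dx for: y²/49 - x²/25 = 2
Apply d/dx to both sides, remembering that y depends on x. Each occurrence of y therefore brings in a y' = dy/dx via the chain rule.

With F(x, y) equal to the left-hand side minus the right, differentiate F term by term:
  d/dx[-x^2/25] = -2x/25
  d/dx[y^2/49] = 2y·y'/49
  d/dx[-2] = 0
Adding these up, d/dx[F] = 0 becomes
  (-2x/25) + (2y/49)·y' = 0,
so isolating y',
  dy/dx = -(-2x/25)/(2y/49) = 49x/(25y)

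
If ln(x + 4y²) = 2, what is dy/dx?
Differentiate both sides with respect to x, treating y as y(x). By the chain rule, any term containing y contributes a factor of y' = dy/dx when we differentiate it.

Move every term to one side and write the relation as F(x, y) = 0. Term by term,
  d/dx[ln(x + 4y^2)] = (8y·y' + 1)/(x + 4y^2)
  d/dx[-2] = 0

The pieces without y' make up ∂F/∂x and the coefficient of y' is ∂F/∂y:
  ∂F/∂x = 1/(x + 4y^2),
  ∂F/∂y = 8y/(x + 4y^2).

Since d/dx[F] = ∂F/∂x + (∂F/∂y)·y' = 0, solve for y':
  (∂F/∂y)·y' = -∂F/∂x
  dy/dx = -(∂F/∂x)/(∂F/∂y) = -(1/(x + 4y^2))/(8y/(x + 4y^2)) = -1/(8y)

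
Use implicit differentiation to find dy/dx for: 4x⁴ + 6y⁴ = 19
Differentiate the relation implicitly: treat y = y(x) and apply the chain rule, so every y-derivative picks up a y' = dy/dx factor.

With everything moved to the left-hand side, differentiate term by term:
  d/dx[4x^4] = 16x^3
  d/dx[6y^4] = 24y^3·y'
  d/dx[-19] = 0

Separating the contributions that come from x directly and those that come through y:
  without y':      16x^3
  multiplying y':  24y^3

so (16x^3) + (24y^3)·y' = 0, and therefore
  dy/dx = -(16x^3)/(24y^3) = -2x^3/(3y^3)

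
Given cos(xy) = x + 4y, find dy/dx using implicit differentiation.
Differentiate both sides with respect to x, treating y as y(x). By the chain rule, any term containing y contributes a factor of y' = dy/dx when we differentiate it.

Move every term to one side and write the relation as F(x, y) = 0. Term by term,
  d/dx[-x] = -1
  d/dx[-4y] = -4·y'
  d/dx[cos(xy)] = -(x·y' + y)·sin(xy)

The pieces without y' make up ∂F/∂x and the coefficient of y' is ∂F/∂y:
  ∂F/∂x = -y·sin(xy) - 1,
  ∂F/∂y = -x·sin(xy) - 4.

Since d/dx[F] = ∂F/∂x + (∂F/∂y)·y' = 0, solve for y':
  (∂F/∂y)·y' = -∂F/∂x
  dy/dx = -(∂F/∂x)/(∂F/∂y) = -(-y·sin(xy) - 1)/(-x·sin(xy) - 4) = -(y·sin(xy) + 1)/(x·sin(xy) + 4)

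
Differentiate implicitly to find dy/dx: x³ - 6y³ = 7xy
Differentiate the relation implicitly: treat y = y(x) and apply the chain rule, so every y-derivative picks up a y' = dy/dx factor.

With everything moved to the left-hand side, differentiate term by term:
  d/dx[x^3] = 3x^2
  d/dx[-7xy] = -7x·y' - 7y
  d/dx[-6y^3] = -18y^2·y'

Separating the contributions that come from x directly and those that come through y:
  without y':      3x^2 - 7y
  multiplying y':  -7x - 18y^2

so (3x^2 - 7y) + (-7x - 18y^2)·y' = 0, and therefore
  dy/dx = -(3x^2 - 7y)/(-7x - 18y^2) = (3x^2 - 7y)/(7x + 18y^2)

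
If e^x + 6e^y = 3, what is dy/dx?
Take d/dx of both sides. Since y is implicitly a function of x, the chain rule attaches a y' = dy/dx factor whenever we differentiate through y.

Set F(x, y) = (left side) − (right side), so the curve is F = 0. Differentiating each term of F:
  d/dx[e^(x)] = e^(x)
  d/dx[6e^(y)] = 6·y'·e^(y)
  d/dx[-3] = 0

Collecting, the y'-free part is the partial derivative in x and the y' coefficient is the partial derivative in y:
  ∂F/∂x = e^(x)
  ∂F/∂y = 6e^(y)

so d/dx[F(x, y(x))] = ∂F/∂x + (∂F/∂y)·y' = 0. Rearranging,
  dy/dx = -(∂F/∂x)/(∂F/∂y) = -(e^(x))/(6e^(y)) = -e^(x - y)/6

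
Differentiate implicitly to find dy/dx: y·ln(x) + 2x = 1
Apply d/dx to both sides, remembering that y depends on x. Each occurrence of y therefore brings in a y' = dy/dx via the chain rule.

With F(x, y) equal to the left-hand side minus the right, differentiate F term by term:
  d/dx[2x] = 2
  d/dx[y·ln(x)] = y'·ln(x) + y/x
  d/dx[-1] = 0
Adding these up, d/dx[F] = 0 becomes
  (2 + y/x) + (ln(x))·y' = 0,
so isolating y',
  dy/dx = -(2 + y/x)/(ln(x))
        = -((2x + y)/x)/(ln(x)) = (-2x - y)/(x·ln(x))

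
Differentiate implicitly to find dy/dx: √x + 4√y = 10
Differentiate both sides with respect to x, treating y as y(x). By the chain rule, any term containing y contributes a factor of y' = dy/dx when we differentiate it.

Move every term to one side and write the relation as F(x, y) = 0. Term by term,
  d/dx[√(x)] = 1/(2√(x))
  d/dx[4√(y)] = 2·y'/√(y)
  d/dx[-10] = 0

The pieces without y' make up ∂F/∂x and the coefficient of y' is ∂F/∂y:
  ∂F/∂x = 1/(2√(x)),
  ∂F/∂y = 2/√(y).

Since d/dx[F] = ∂F/∂x + (∂F/∂y)·y' = 0, solve for y':
  (∂F/∂y)·y' = -∂F/∂x
  dy/dx = -(∂F/∂x)/(∂F/∂y) = -(1/(2√(x)))/(2/√(y)) = -√(y)/(4√(x))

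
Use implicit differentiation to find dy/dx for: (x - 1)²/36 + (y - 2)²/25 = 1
Take d/dx of both sides. Since y is implicitly a function of x, the chain rule attaches a y' = dy/dx factor whenever we differentiate through y.

Set F(x, y) = (left side) − (right side), so the curve is F = 0. Differentiating each term of F:
  d/dx[(x - 1)^2/36] = x/18 - 1/18
  d/dx[(y - 2)^2/25] = 2·y'(y - 2)/25
  d/dx[-1] = 0

Collecting, the y'-free part is the partial derivative in x and the y' coefficient is the partial derivative in y:
  ∂F/∂x = x/18 - 1/18
  ∂F/∂y = 2y/25 - 4/25

so d/dx[F(x, y(x))] = ∂F/∂x + (∂F/∂y)·y' = 0. Rearranging,
  dy/dx = -(∂F/∂x)/(∂F/∂y) = -(x/18 - 1/18)/(2y/25 - 4/25)
        = -((x - 1)/18)/(2(y - 2)/25) = 25(1 - x)/(36(y - 2))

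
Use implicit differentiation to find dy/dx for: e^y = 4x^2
Apply d/dx to both sides, remembering that y depends on x. Each occurrence of y therefore brings in a y' = dy/dx via the chain rule.

With F(x, y) equal to the left-hand side minus the right, differentiate F term by term:
  d/dx[-4x^2] = -8x
  d/dx[e^(y)] = y'·e^(y)
Adding these up, d/dx[F] = 0 becomes
  (-8x) + (e^(y))·y' = 0,
so isolating y',
  dy/dx = -(-8x)/(e^(y)) = 8x·e^(-y)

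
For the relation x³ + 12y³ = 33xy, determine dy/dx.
Differentiate the relation implicitly: treat y = y(x) and apply the chain rule, so every y-derivative picks up a y' = dy/dx factor.

With everything moved to the left-hand side, differentiate term by term:
  d/dx[x^3] = 3x^2
  d/dx[-33xy] = -33x·y' - 33y
  d/dx[12y^3] = 36y^2·y'

Separating the contributions that come from x directly and those that come through y:
  without y':      3x^2 - 33y
  multiplying y':  -33x + 36y^2

so (3x^2 - 33y) + (-33x + 36y^2)·y' = 0, and therefore
  dy/dx = -(3x^2 - 33y)/(-33x + 36y^2) = (x^2 - 11y)/(11x - 12y^2)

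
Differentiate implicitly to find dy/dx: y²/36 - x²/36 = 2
Apply d/dx to both sides, remembering that y depends on x. Each occurrence of y therefore brings in a y' = dy/dx via the chain rule.

With F(x, y) equal to the left-hand side minus the right, differentiate F term by term:
  d/dx[-x^2/36] = -x/18
  d/dx[y^2/36] = y·y'/18
  d/dx[-2] = 0
Adding these up, d/dx[F] = 0 becomes
  (-x/18) + (y/18)·y' = 0,
so isolating y',
  dy/dx = -(-x/18)/(y/18) = x/y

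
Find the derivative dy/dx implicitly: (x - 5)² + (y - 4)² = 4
Take d/dx of both sides. Since y is implicitly a function of x, the chain rule attaches a y' = dy/dx factor whenever we differentiate through y.

Set F(x, y) = (left side) − (right side), so the curve is F = 0. Differentiating each term of F:
  d/dx[(x - 5)^2] = 2x - 10
  d/dx[(y - 4)^2] = 2·y'(y - 4)
  d/dx[-4] = 0

Collecting, the y'-free part is the partial derivative in x and the y' coefficient is the partial derivative in y:
  ∂F/∂x = 2x - 10
  ∂F/∂y = 2y - 8

so d/dx[F(x, y(x))] = ∂F/∂x + (∂F/∂y)·y' = 0. Rearranging,
  dy/dx = -(∂F/∂x)/(∂F/∂y) = -(2x - 10)/(2y - 8) = (5 - x)/(y - 4)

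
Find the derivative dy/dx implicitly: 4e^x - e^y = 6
Differentiate the relation implicitly: treat y = y(x) and apply the chain rule, so every y-derivative picks up a y' = dy/dx factor.

With everything moved to the left-hand side, differentiate term by term:
  d/dx[4e^(x)] = 4e^(x)
  d/dx[-e^(y)] = -y'·e^(y)
  d/dx[-6] = 0

Separating the contributions that come from x directly and those that come through y:
  without y':      4e^(x)
  multiplying y':  -e^(y)

so (4e^(x)) + (-e^(y))·y' = 0, and therefore
  dy/dx = -(4e^(x))/(-e^(y)) = 4e^(x - y)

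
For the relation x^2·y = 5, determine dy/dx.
Differentiate the relation implicitly: treat y = y(x) and apply the chain rule, so every y-derivative picks up a y' = dy/dx factor.

With everything moved to the left-hand side, differentiate term by term:
  d/dx[x^2y] = x^2·y' + 2xy
  d/dx[-5] = 0

Separating the contributions that come from x directly and those that come through y:
  without y':      2xy
  multiplying y':  x^2

so (2xy) + (x^2)·y' = 0, and therefore
  dy/dx = -(2xy)/(x^2) = -2y/x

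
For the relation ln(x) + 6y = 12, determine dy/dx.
Differentiate the relation implicitly: treat y = y(x) and apply the chain rule, so every y-derivative picks up a y' = dy/dx factor.

With everything moved to the left-hand side, differentiate term by term:
  d/dx[6y] = 6·y'
  d/dx[ln(x)] = 1/x
  d/dx[-12] = 0

Separating the contributions that come from x directly and those that come through y:
  without y':      1/x
  multiplying y':  6

so (1/x) + (6)·y' = 0, and therefore
  dy/dx = -(1/x)/(6) = -1/(6x)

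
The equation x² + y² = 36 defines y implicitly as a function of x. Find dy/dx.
Apply d/dx to both sides, remembering that y depends on x. Each occurrence of y therefore brings in a y' = dy/dx via the chain rule.

With F(x, y) equal to the left-hand side minus the right, differentiate F term by term:
  d/dx[x^2] = 2x
  d/dx[y^2] = 2y·y'
  d/dx[-36] = 0
Adding these up, d/dx[F] = 0 becomes
  (2x) + (2y)·y' = 0,
so isolating y',
  dy/dx = -(2x)/(2y) = -x/y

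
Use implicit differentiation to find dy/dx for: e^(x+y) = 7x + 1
Differentiate both sides with respect to x, treating y as y(x). By the chain rule, any term containing y contributes a factor of y' = dy/dx when we differentiate it.

Move every term to one side and write the relation as F(x, y) = 0. Term by term,
  d/dx[-7x] = -7
  d/dx[e^(x + y)] = (y' + 1)·e^(x + y)
  d/dx[-1] = 0

The pieces without y' make up ∂F/∂x and the coefficient of y' is ∂F/∂y:
  ∂F/∂x = e^(x + y) - 7,
  ∂F/∂y = e^(x + y).

Since d/dx[F] = ∂F/∂x + (∂F/∂y)·y' = 0, solve for y':
  (∂F/∂y)·y' = -∂F/∂x
  dy/dx = -(∂F/∂x)/(∂F/∂y) = -(e^(x + y) - 7)/(e^(x + y)) = 7e^(-x - y) - 1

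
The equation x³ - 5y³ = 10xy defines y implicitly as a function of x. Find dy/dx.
Take d/dx of both sides. Since y is implicitly a function of x, the chain rule attaches a y' = dy/dx factor whenever we differentiate through y.

Set F(x, y) = (left side) − (right side), so the curve is F = 0. Differentiating each term of F:
  d/dx[x^3] = 3x^2
  d/dx[-10xy] = -10x·y' - 10y
  d/dx[-5y^3] = -15y^2·y'

Collecting, the y'-free part is the partial derivative in x and the y' coefficient is the partial derivative in y:
  ∂F/∂x = 3x^2 - 10y
  ∂F/∂y = -10x - 15y^2

so d/dx[F(x, y(x))] = ∂F/∂x + (∂F/∂y)·y' = 0. Rearranging,
  dy/dx = -(∂F/∂x)/(∂F/∂y) = -(3x^2 - 10y)/(-10x - 15y^2) = (3x^2 - 10y)/(5(2x + 3y^2))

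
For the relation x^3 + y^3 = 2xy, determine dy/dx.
Apply d/dx to both sides, remembering that y depends on x. Each occurrence of y therefore brings in a y' = dy/dx via the chain rule.

With F(x, y) equal to the left-hand side minus the right, differentiate F term by term:
  d/dx[x^3] = 3x^2
  d/dx[-2xy] = -2x·y' - 2y
  d/dx[y^3] = 3y^2·y'
Adding these up, d/dx[F] = 0 becomes
  (3x^2 - 2y) + (-2x + 3y^2)·y' = 0,
so isolating y',
  dy/dx = -(3x^2 - 2y)/(-2x + 3y^2) = (3x^2 - 2y)/(2x - 3y^2)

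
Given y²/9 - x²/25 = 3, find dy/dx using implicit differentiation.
Differentiate both sides with respect to x, treating y as y(x). By the chain rule, any term containing y contributes a factor of y' = dy/dx when we differentiate it.

Move every term to one side and write the relation as F(x, y) = 0. Term by term,
  d/dx[-x^2/25] = -2x/25
  d/dx[y^2/9] = 2y·y'/9
  d/dx[-3] = 0

The pieces without y' make up ∂F/∂x and the coefficient of y' is ∂F/∂y:
  ∂F/∂x = -2x/25,
  ∂F/∂y = 2y/9.

Since d/dx[F] = ∂F/∂x + (∂F/∂y)·y' = 0, solve for y':
  (∂F/∂y)·y' = -∂F/∂x
  dy/dx = -(∂F/∂x)/(∂F/∂y) = -(-2x/25)/(2y/9) = 9x/(25y)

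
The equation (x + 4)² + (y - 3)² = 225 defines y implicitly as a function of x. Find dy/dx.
Differentiate the relation implicitly: treat y = y(x) and apply the chain rule, so every y-derivative picks up a y' = dy/dx factor.

With everything moved to the left-hand side, differentiate term by term:
  d/dx[(x + 4)^2] = 2x + 8
  d/dx[(y - 3)^2] = 2·y'(y - 3)
  d/dx[-225] = 0

Separating the contributions that come from x directly and those that come through y:
  without y':      2x + 8
  multiplying y':  2y - 6

so (2x + 8) + (2y - 6)·y' = 0, and therefore
  dy/dx = -(2x + 8)/(2y - 6) = (-x - 4)/(y - 3)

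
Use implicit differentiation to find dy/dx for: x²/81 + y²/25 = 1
Apply d/dx to both sides, remembering that y depends on x. Each occurrence of y therefore brings in a y' = dy/dx via the chain rule.

With F(x, y) equal to the left-hand side minus the right, differentiate F term by term:
  d/dx[x^2/81] = 2x/81
  d/dx[y^2/25] = 2y·y'/25
  d/dx[-1] = 0
Adding these up, d/dx[F] = 0 becomes
  (2x/81) + (2y/25)·y' = 0,
so isolating y',
  dy/dx = -(2x/81)/(2y/25) = -25x/(81y)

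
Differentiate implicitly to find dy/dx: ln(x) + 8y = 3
Apply d/dx to both sides, remembering that y depends on x. Each occurrence of y therefore brings in a y' = dy/dx via the chain rule.

With F(x, y) equal to the left-hand side minus the right, differentiate F term by term:
  d/dx[8y] = 8·y'
  d/dx[ln(x)] = 1/x
  d/dx[-3] = 0
Adding these up, d/dx[F] = 0 becomes
  (1/x) + (8)·y' = 0,
so isolating y',
  dy/dx = -(1/x)/(8) = -1/(8x)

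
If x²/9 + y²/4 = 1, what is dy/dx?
Take d/dx of both sides. Since y is implicitly a function of x, the chain rule attaches a y' = dy/dx factor whenever we differentiate through y.

Set F(x, y) = (left side) − (right side), so the curve is F = 0. Differentiating each term of F:
  d/dx[x^2/9] = 2x/9
  d/dx[y^2/4] = y·y'/2
  d/dx[-1] = 0

Collecting, the y'-free part is the partial derivative in x and the y' coefficient is the partial derivative in y:
  ∂F/∂x = 2x/9
  ∂F/∂y = y/2

so d/dx[F(x, y(x))] = ∂F/∂x + (∂F/∂y)·y' = 0. Rearranging,
  dy/dx = -(∂F/∂x)/(∂F/∂y) = -(2x/9)/(y/2) = -4x/(9y)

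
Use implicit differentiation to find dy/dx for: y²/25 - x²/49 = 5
Differentiate both sides with respect to x, treating y as y(x). By the chain rule, any term containing y contributes a factor of y' = dy/dx when we differentiate it.

Move every term to one side and write the relation as F(x, y) = 0. Term by term,
  d/dx[-x^2/49] = -2x/49
  d/dx[y^2/25] = 2y·y'/25
  d/dx[-5] = 0

The pieces without y' make up ∂F/∂x and the coefficient of y' is ∂F/∂y:
  ∂F/∂x = -2x/49,
  ∂F/∂y = 2y/25.

Since d/dx[F] = ∂F/∂x + (∂F/∂y)·y' = 0, solve for y':
  (∂F/∂y)·y' = -∂F/∂x
  dy/dx = -(∂F/∂x)/(∂F/∂y) = -(-2x/49)/(2y/25) = 25x/(49y)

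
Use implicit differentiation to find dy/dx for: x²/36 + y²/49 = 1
Differentiate both sides with respect to x, treating y as y(x). By the chain rule, any term containing y contributes a factor of y' = dy/dx when we differentiate it.

Move every term to one side and write the relation as F(x, y) = 0. Term by term,
  d/dx[x^2/36] = x/18
  d/dx[y^2/49] = 2y·y'/49
  d/dx[-1] = 0

The pieces without y' make up ∂F/∂x and the coefficient of y' is ∂F/∂y:
  ∂F/∂x = x/18,
  ∂F/∂y = 2y/49.

Since d/dx[F] = ∂F/∂x + (∂F/∂y)·y' = 0, solve for y':
  (∂F/∂y)·y' = -∂F/∂x
  dy/dx = -(∂F/∂x)/(∂F/∂y) = -(x/18)/(2y/49) = -49x/(36y)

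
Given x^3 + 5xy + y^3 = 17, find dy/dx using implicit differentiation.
Differentiate the relation implicitly: treat y = y(x) and apply the chain rule, so every y-derivative picks up a y' = dy/dx factor.

With everything moved to the left-hand side, differentiate term by term:
  d/dx[x^3] = 3x^2
  d/dx[5xy] = 5x·y' + 5y
  d/dx[y^3] = 3y^2·y'
  d/dx[-17] = 0

Separating the contributions that come from x directly and those that come through y:
  without y':      3x^2 + 5y
  multiplying y':  5x + 3y^2

so (3x^2 + 5y) + (5x + 3y^2)·y' = 0, and therefore
  dy/dx = -(3x^2 + 5y)/(5x + 3y^2) = (-3x^2 - 5y)/(5x + 3y^2)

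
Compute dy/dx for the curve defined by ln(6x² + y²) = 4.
Differentiate the relation implicitly: treat y = y(x) and apply the chain rule, so every y-derivative picks up a y' = dy/dx factor.

With everything moved to the left-hand side, differentiate term by term:
  d/dx[ln(6x^2 + y^2)] = (12x + 2y·y')/(6x^2 + y^2)
  d/dx[-4] = 0

Separating the contributions that come from x directly and those that come through y:
  without y':      12x/(6x^2 + y^2)
  multiplying y':  2y/(6x^2 + y^2)

so (12x/(6x^2 + y^2)) + (2y/(6x^2 + y^2))·y' = 0, and therefore
  dy/dx = -(12x/(6x^2 + y^2))/(2y/(6x^2 + y^2)) = -6x/y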